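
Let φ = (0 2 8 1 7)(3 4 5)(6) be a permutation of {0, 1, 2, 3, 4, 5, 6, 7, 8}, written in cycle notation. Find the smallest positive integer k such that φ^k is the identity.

15

The disjoint cycles have lengths 5, 3, 1.
The order is lcm(5, 3) = 15.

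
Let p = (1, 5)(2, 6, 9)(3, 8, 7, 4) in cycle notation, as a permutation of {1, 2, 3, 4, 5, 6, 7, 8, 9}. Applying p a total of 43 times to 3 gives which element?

4

3 lies in the 4-cycle (3, 8, 7, 4).
Powers repeat with period 4 on this cycle, and 43 mod 4 = 3, so p^43(3) = p^3(3).
Stepping 3 places around the cycle: 3 → 8 → 7 → 4.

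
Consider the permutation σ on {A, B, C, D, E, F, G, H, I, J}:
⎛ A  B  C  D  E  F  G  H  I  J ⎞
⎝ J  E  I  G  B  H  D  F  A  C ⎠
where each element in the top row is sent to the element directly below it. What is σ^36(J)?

J

Tracing J → C → … returns to J after 4 steps, so J lies in a 4-cycle (A, J, C, I).
Since the cycle has length 4, σ^36 acts on it the same as σ^0 (36 mod 4 = 0).
So σ^36(J) = J.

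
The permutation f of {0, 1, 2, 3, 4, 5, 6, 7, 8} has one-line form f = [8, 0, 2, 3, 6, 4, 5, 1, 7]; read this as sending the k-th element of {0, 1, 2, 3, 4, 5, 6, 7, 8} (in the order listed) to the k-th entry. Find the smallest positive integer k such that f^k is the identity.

Decomposing into disjoint cycles gives cycle lengths 4, 3, 1, 1.
Since disjoint cycles commute, ord(f) = lcm(4, 3) = 12.

12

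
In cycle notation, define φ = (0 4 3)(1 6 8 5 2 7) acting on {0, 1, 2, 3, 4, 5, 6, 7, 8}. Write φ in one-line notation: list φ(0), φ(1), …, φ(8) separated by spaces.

4 6 7 0 3 2 8 1 5

Image by image: 0→4, 1→6, 2→7, 3→0, 4→3, 5→2, 6→8, 7→1, 8→5.
Listing these in domain order gives 4 6 7 0 3 2 8 1 5.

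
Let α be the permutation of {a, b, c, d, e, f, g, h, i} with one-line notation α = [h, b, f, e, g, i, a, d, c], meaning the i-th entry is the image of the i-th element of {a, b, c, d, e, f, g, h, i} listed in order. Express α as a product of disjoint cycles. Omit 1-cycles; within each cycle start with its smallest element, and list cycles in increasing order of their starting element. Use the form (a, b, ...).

(a, h, d, e, g)(c, f, i)

From a: a → h → d → e → g → a, closing the cycle (a, h, d, e, g).
Continuing from each remaining unvisited element yields (a, h, d, e, g)(c, f, i).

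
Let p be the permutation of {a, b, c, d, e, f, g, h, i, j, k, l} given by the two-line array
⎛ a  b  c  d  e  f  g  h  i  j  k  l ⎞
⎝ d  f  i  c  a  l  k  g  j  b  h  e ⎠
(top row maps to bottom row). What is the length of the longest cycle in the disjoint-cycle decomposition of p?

Decomposing into disjoint cycles gives (a, d, c, i, j, b, f, l, e)(g, k, h); the longest has length 9.

9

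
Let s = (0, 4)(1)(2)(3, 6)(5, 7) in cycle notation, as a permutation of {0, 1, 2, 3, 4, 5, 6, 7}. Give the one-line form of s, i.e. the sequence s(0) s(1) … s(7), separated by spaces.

Image by image: 0↦4, 1↦1, 2↦2, 3↦6, 4↦0, 5↦7, 6↦3, 7↦5.
So the one-line form is 4 1 2 6 0 7 3 5.

4 1 2 6 0 7 3 5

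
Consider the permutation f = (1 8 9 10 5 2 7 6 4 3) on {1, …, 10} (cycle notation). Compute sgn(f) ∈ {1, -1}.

-1

The cycle lengths are 10.
A cycle is odd iff its length is even; f has 1 even-length cycle, so sgn(f) = (−1)^1 and f is odd.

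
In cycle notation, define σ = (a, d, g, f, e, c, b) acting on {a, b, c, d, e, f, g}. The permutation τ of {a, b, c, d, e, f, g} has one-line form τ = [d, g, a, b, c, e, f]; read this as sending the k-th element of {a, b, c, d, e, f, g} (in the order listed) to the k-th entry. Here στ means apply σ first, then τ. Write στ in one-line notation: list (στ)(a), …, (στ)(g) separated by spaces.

(στ)(x) = τ(σ(x)). Computing each image: τ(σ(a)) = τ(d) = b, τ(σ(b)) = τ(a) = d, τ(σ(c)) = τ(b) = g, τ(σ(d)) = τ(g) = f, τ(σ(e)) = τ(c) = a, τ(σ(f)) = τ(e) = c, τ(σ(g)) = τ(f) = e.
Hence στ = [b d g f a c e].

b d g f a c e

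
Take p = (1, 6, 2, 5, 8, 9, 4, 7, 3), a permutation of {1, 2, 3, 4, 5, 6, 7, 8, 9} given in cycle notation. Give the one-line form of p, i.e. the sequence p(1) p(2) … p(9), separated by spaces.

Each element maps to the next entry in its cycle (wrapping to the front): 1→6, 2→5, 3→1, 4→7, 5→8, 6→2, 7→3, 8→9, 9→4.
So the one-line form is 6 5 1 7 8 2 3 9 4.

6 5 1 7 8 2 3 9 4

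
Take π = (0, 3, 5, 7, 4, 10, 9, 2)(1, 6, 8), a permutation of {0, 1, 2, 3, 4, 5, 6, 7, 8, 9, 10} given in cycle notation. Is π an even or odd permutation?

The cycle lengths are 8, 3.
A cycle of length ℓ contributes ℓ−1 transpositions, so π is a product of 7 + 2 = 9 transpositions — odd.

odd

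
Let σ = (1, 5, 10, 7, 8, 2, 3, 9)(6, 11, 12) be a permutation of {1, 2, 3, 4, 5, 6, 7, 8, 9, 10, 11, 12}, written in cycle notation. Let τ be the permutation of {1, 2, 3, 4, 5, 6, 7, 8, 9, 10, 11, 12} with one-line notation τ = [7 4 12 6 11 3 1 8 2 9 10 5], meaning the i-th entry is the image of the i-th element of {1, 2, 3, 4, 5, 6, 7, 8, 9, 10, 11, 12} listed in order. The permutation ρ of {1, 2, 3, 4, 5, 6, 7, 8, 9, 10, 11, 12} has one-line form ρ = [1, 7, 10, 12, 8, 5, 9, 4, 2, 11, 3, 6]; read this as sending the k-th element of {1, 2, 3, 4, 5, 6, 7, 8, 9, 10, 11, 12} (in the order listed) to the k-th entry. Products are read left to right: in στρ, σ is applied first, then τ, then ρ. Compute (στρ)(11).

Apply the permutations in order: σ(11) = 12, then τ(12) = 5, then ρ(5) = 8. So (στρ)(11) = 8.

8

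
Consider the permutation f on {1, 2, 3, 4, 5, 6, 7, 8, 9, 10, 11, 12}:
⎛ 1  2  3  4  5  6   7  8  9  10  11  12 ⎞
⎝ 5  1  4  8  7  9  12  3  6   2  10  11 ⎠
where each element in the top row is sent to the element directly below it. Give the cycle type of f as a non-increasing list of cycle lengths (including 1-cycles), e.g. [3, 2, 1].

[7, 3, 2]

The disjoint cycles are (1, 5, 7, 12, 11, 10, 2)(3, 4, 8)(6, 9), with lengths 7, 3, 2 in non-increasing order.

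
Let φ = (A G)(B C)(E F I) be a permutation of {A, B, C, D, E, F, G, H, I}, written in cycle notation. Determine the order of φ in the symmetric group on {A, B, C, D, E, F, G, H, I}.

The cycle type of φ is (3, 2, 2, 1, 1).
Since disjoint cycles commute, ord(φ) = lcm(3, 2, 2) = 6.

6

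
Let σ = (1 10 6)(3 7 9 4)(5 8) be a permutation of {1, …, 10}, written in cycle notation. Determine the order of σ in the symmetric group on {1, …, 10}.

12

The cycle type of σ is (4, 3, 2, 1).
The order of σ is the least common multiple of its cycle lengths: lcm(4, 3, 2) = 12.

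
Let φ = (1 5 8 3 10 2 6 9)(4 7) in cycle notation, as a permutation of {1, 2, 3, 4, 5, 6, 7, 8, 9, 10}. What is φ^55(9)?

6

9 lies in the 8-cycle (1 5 8 3 10 2 6 9).
Since the cycle has length 8, φ^55 acts on it the same as φ^7 (55 mod 8 = 7).
Advancing 7 steps from 9: 9 → 1 → 5 → 8 → 3 → 10 → 2 → 6.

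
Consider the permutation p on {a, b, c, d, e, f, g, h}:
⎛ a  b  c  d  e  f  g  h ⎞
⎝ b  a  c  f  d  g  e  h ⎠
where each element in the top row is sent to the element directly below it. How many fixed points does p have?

The fixed points (elements with p(x) = x) are {c, h}, so there are 2.

2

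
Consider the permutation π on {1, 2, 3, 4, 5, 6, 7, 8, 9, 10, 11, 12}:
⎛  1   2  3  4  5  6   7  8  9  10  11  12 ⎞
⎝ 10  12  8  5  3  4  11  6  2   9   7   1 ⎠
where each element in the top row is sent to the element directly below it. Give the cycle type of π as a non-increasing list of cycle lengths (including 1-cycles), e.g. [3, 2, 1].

[5, 5, 2]

The disjoint cycles are (1 10 9 2 12)(3 8 6 4 5)(7 11), with lengths 5, 5, 2 in non-increasing order.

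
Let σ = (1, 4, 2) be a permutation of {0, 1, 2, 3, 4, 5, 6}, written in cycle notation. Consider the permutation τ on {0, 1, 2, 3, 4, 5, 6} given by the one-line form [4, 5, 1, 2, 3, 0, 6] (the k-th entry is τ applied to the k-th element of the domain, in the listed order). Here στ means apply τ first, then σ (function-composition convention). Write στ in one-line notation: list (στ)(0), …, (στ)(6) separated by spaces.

2 5 4 1 3 0 6

Chase each element through τ then σ: 0 → 4 → 2; 1 → 5 → 5; 2 → 1 → 4; 3 → 2 → 1; 4 → 3 → 3; 5 → 0 → 0; 6 → 6 → 6.
So στ in one-line form is 2 5 4 1 3 0 6.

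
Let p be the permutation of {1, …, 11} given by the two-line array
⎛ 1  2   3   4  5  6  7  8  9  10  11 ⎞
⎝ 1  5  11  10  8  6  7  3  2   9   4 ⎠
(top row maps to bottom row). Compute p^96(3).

Tracing 3 → 11 → … returns to 3 after 8 steps, so 3 lies in an 8-cycle (2 5 8 3 11 4 10 9).
Powers repeat with period 8 on this cycle, and 96 mod 8 = 0, so p^96(3) = p^0(3).
So p^96(3) = 3.

3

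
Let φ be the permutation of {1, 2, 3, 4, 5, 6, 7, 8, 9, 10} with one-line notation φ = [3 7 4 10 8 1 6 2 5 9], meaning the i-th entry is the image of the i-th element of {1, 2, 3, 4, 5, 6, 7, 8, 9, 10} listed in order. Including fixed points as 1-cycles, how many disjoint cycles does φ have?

The cycle decomposition is (1, 3, 4, 10, 9, 5, 8, 2, 7, 6), which has 1 cycle (counting 1-cycles).

1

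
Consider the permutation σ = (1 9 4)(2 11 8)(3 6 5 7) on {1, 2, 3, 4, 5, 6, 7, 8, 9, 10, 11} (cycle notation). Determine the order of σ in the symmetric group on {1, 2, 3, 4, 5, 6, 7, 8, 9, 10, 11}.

The cycle type of σ is (4, 3, 3, 1).
Since disjoint cycles commute, ord(σ) = lcm(4, 3, 3) = 12.

12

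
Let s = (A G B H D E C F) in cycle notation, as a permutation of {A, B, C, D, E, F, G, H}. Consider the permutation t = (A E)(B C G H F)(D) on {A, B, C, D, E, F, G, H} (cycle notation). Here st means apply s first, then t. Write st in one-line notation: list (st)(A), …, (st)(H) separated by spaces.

Chase each element through s then t: A → G → H; B → H → F; C → F → B; D → E → A; E → C → G; F → A → E; G → B → C; H → D → D.
So st in one-line form is H F B A G E C D.

H F B A G E C D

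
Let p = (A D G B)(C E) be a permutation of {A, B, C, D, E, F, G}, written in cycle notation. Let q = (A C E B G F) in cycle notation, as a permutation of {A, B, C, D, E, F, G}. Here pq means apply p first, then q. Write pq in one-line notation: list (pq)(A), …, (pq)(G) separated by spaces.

D C B F E A G

(pq)(x) = q(p(x)). Computing each image: q(p(A)) = q(D) = D, q(p(B)) = q(A) = C, q(p(C)) = q(E) = B, q(p(D)) = q(G) = F, q(p(E)) = q(C) = E, q(p(F)) = q(F) = A, q(p(G)) = q(B) = G.
Hence pq = [D C B F E A G].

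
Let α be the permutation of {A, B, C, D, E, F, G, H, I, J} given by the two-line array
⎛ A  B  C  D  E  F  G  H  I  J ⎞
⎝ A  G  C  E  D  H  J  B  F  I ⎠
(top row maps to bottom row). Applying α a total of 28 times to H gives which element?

I

Tracing H → B → … returns to H after 6 steps, so H lies in a 6-cycle (B, G, J, I, F, H).
On a 6-cycle, α^6 is the identity, so α^28 = α^4 there (28 ≡ 4 mod 6).
Stepping 4 places around the cycle: H → B → G → J → I.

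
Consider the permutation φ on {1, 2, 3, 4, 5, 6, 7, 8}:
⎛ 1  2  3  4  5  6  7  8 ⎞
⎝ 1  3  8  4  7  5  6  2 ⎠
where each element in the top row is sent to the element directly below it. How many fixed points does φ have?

2

The fixed points (elements with φ(x) = x) are {1, 4}, so there are 2.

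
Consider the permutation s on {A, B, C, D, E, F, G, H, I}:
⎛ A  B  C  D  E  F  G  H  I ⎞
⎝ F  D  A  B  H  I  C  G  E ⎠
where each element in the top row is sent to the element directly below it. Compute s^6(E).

Tracing E → H → … returns to E after 7 steps, so E lies in a 7-cycle (A, F, I, E, H, G, C).
Advancing 6 steps from E: E → H → G → C → A → F → I.

I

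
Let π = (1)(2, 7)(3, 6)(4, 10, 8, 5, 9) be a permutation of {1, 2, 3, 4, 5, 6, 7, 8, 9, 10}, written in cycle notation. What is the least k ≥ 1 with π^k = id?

10

The cycle type of π is (5, 2, 2, 1).
The order of π is the least common multiple of its cycle lengths: lcm(5, 2, 2) = 10.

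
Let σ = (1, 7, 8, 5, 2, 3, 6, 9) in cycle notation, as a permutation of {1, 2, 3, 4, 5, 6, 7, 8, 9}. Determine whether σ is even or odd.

The cycle lengths are 8, 1.
A cycle is odd iff its length is even; σ has 1 even-length cycle, so sgn(σ) = (−1)^1 and σ is odd.

odd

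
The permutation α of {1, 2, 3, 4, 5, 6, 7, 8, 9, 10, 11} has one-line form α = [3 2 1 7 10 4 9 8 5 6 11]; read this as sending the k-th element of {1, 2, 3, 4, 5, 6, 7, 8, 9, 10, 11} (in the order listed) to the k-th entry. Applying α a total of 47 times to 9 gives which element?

7

Tracing 9 → 5 → … returns to 9 after 6 steps, so 9 lies in a 6-cycle (4 7 9 5 10 6).
On a 6-cycle, α^6 is the identity, so α^47 = α^5 there (47 ≡ 5 mod 6).
Advancing 5 steps from 9: 9 → 5 → 10 → 6 → 4 → 7.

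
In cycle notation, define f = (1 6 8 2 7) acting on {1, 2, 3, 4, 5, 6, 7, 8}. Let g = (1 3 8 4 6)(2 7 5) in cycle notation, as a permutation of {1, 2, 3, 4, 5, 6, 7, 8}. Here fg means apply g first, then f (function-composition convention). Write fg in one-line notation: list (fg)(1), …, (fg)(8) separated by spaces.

3 1 2 8 7 6 5 4

(fg)(x) = f(g(x)). Computing each image: f(g(1)) = f(3) = 3, f(g(2)) = f(7) = 1, f(g(3)) = f(8) = 2, f(g(4)) = f(6) = 8, f(g(5)) = f(2) = 7, f(g(6)) = f(1) = 6, f(g(7)) = f(5) = 5, f(g(8)) = f(4) = 4.
Hence fg = [3 1 2 8 7 6 5 4].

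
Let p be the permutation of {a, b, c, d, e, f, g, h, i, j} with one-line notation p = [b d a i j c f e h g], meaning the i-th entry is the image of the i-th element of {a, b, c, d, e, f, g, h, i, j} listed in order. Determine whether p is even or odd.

odd

In disjoint-cycle form the cycle lengths are 10.
A cycle is odd iff its length is even; p has 1 even-length cycle, so sgn(p) = (−1)^1 and p is odd.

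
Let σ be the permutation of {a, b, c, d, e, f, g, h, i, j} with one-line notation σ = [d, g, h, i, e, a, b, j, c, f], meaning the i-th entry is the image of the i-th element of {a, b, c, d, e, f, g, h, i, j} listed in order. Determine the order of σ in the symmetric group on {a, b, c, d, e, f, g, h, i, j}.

14

The disjoint-cycle form of σ has cycle lengths 7, 2, 1.
The order is lcm(7, 2) = 14.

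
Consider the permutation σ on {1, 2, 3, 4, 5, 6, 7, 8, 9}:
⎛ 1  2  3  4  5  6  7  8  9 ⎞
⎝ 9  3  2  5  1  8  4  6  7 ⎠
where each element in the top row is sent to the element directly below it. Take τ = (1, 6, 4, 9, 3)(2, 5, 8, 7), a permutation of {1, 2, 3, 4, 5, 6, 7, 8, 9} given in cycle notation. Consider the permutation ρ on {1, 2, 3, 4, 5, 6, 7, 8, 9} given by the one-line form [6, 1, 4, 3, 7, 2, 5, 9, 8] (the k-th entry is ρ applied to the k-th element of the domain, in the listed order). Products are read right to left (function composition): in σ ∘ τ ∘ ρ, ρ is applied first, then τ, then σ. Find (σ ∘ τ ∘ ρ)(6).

Apply the permutations in order: ρ(6) = 2, then τ(2) = 5, then σ(5) = 1. So (σ ∘ τ ∘ ρ)(6) = 1.

1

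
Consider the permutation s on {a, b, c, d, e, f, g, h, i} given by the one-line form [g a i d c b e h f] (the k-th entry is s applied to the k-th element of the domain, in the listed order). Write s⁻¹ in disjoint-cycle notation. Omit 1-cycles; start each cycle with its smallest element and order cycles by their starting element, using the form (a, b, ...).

(a, b, f, i, c, e, g)

First write s in disjoint cycles: (a, g, e, c, i, f, b).
The inverse reverses every cycle; in canonical form, s⁻¹ = (a, b, f, i, c, e, g).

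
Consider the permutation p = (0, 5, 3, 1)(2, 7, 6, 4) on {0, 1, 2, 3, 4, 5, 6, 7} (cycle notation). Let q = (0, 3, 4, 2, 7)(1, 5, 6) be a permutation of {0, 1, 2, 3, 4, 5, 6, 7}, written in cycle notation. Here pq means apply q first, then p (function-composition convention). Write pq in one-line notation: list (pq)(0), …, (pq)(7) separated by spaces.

1 3 6 2 7 4 0 5

Chase each element through q then p: 0 → 3 → 1; 1 → 5 → 3; 2 → 7 → 6; 3 → 4 → 2; 4 → 2 → 7; 5 → 6 → 4; 6 → 1 → 0; 7 → 0 → 5.
So pq in one-line form is 1 3 6 2 7 4 0 5.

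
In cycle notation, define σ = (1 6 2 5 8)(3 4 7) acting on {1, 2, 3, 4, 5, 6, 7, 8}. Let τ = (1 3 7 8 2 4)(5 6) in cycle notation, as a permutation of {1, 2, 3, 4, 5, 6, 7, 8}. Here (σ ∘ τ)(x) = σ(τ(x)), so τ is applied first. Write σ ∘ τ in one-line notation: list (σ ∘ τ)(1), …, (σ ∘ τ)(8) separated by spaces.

(σ ∘ τ)(x) = σ(τ(x)). Computing each image: σ(τ(1)) = σ(3) = 4, σ(τ(2)) = σ(4) = 7, σ(τ(3)) = σ(7) = 3, σ(τ(4)) = σ(1) = 6, σ(τ(5)) = σ(6) = 2, σ(τ(6)) = σ(5) = 8, σ(τ(7)) = σ(8) = 1, σ(τ(8)) = σ(2) = 5.
Hence σ ∘ τ = [4 7 3 6 2 8 1 5].

4 7 3 6 2 8 1 5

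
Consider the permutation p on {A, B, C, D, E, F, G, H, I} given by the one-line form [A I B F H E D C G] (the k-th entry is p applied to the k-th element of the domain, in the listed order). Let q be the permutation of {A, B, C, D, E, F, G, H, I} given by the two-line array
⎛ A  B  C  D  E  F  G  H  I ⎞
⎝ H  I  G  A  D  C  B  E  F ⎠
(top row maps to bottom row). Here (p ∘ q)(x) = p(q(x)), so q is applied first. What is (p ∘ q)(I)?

E

First apply q: q(I) = F, then p(F) = E. Thus (p ∘ q)(I) = E.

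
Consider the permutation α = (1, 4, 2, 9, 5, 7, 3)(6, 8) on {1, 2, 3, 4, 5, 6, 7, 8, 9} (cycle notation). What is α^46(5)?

5 lies in the 7-cycle (1, 4, 2, 9, 5, 7, 3).
On a 7-cycle, α^7 is the identity, so α^46 = α^4 there (46 ≡ 4 mod 7).
Advancing 4 steps from 5: 5 → 7 → 3 → 1 → 4.

4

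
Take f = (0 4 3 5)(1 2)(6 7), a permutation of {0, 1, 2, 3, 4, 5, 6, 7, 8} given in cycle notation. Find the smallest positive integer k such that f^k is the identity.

The cycle type of f is (4, 2, 2, 1).
The order is lcm(4, 2, 2) = 4.

4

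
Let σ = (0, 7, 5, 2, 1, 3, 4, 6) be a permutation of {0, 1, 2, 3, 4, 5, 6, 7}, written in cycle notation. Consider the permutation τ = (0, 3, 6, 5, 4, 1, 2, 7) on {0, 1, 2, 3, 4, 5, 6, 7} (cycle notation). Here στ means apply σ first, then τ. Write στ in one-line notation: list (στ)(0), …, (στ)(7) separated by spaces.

0 6 2 1 5 7 3 4

(στ)(x) = τ(σ(x)). Computing each image: τ(σ(0)) = τ(7) = 0, τ(σ(1)) = τ(3) = 6, τ(σ(2)) = τ(1) = 2, τ(σ(3)) = τ(4) = 1, τ(σ(4)) = τ(6) = 5, τ(σ(5)) = τ(2) = 7, τ(σ(6)) = τ(0) = 3, τ(σ(7)) = τ(5) = 4.
Hence στ = [0 6 2 1 5 7 3 4].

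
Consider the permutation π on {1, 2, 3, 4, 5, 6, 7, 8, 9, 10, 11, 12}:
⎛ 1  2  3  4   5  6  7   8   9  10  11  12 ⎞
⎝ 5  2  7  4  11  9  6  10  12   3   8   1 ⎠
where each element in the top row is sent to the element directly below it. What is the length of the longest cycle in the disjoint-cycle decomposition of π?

Decomposing into disjoint cycles gives (1 5 11 8 10 3 7 6 9 12); the longest has length 10.

10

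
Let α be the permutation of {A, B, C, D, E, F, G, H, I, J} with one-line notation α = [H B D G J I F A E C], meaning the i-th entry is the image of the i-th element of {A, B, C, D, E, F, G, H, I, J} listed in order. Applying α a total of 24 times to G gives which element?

Tracing G → F → … returns to G after 7 steps, so G lies in a 7-cycle (C, D, G, F, I, E, J).
Powers repeat with period 7 on this cycle, and 24 mod 7 = 3, so α^24(G) = α^3(G).
Advancing 3 steps from G: G → F → I → E.

E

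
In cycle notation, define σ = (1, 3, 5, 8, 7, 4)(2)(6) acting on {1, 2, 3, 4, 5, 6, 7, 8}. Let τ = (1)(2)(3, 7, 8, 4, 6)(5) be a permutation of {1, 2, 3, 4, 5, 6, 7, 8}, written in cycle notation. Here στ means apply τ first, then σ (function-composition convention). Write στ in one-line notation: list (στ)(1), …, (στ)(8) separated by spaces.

Chase each element through τ then σ: 1 → 1 → 3; 2 → 2 → 2; 3 → 7 → 4; 4 → 6 → 6; 5 → 5 → 8; 6 → 3 → 5; 7 → 8 → 7; 8 → 4 → 1.
So στ in one-line form is 3 2 4 6 8 5 7 1.

3 2 4 6 8 5 7 1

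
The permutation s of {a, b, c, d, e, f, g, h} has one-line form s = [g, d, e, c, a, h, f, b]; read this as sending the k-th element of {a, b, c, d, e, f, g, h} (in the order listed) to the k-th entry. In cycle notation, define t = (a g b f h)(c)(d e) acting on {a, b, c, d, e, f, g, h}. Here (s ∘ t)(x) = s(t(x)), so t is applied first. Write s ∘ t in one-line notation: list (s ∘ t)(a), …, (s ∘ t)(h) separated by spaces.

f h e a c b d g

For each element, apply t then s: a → g → f; b → f → h; c → c → e; d → e → a; e → d → c; f → h → b; g → b → d; h → a → g.
Collecting the images, s ∘ t = [f h e a c b d g].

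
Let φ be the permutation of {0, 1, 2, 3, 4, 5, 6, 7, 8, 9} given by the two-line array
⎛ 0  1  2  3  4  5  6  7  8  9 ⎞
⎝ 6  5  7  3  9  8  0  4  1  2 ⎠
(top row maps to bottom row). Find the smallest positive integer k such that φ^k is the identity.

12

Decomposing into disjoint cycles gives cycle lengths 4, 3, 2, 1.
The order is lcm(4, 3, 2) = 12.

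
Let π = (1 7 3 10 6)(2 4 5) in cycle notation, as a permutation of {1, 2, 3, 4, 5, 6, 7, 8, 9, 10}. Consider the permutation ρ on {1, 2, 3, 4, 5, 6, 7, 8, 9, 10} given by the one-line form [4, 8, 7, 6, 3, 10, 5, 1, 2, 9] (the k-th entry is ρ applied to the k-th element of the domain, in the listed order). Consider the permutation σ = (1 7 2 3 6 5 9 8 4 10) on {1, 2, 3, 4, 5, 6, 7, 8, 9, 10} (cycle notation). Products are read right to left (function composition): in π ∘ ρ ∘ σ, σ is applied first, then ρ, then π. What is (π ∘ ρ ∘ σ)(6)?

10

(π ∘ ρ ∘ σ)(6) = π(ρ(σ(6))). σ(6) = 5, then ρ(5) = 3, then π(3) = 10, so the result is 10.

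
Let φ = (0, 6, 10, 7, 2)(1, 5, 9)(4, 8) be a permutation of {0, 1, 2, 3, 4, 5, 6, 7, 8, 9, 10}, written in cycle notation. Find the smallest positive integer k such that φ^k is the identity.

The cycle type of φ is (5, 3, 2, 1).
The order is lcm(5, 3, 2) = 30.

30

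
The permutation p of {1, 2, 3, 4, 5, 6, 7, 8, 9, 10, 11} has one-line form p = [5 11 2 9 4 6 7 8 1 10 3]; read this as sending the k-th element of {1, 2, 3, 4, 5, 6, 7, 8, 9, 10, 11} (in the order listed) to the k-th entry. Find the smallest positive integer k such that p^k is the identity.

Decomposing into disjoint cycles gives cycle lengths 4, 3, 1, 1, 1, 1.
Since disjoint cycles commute, ord(p) = lcm(4, 3) = 12.

12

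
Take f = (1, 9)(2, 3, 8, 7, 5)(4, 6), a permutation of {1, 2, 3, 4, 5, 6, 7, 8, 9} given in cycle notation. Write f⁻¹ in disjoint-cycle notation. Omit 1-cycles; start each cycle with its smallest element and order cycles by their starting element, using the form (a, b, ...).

(1, 9)(2, 5, 7, 8, 3)(4, 6)

Inverting a permutation written in cycle notation just reverses the order within every cycle.
Reversing each cycle of f and rotating so the smallest element leads gives (1, 9)(2, 5, 7, 8, 3)(4, 6).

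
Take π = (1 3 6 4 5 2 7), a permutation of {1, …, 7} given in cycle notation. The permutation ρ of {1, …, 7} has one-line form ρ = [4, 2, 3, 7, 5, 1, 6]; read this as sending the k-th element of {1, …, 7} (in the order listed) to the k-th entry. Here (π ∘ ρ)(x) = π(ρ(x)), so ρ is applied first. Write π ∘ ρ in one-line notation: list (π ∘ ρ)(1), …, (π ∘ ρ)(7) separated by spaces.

(π ∘ ρ)(x) = π(ρ(x)). Computing each image: π(ρ(1)) = π(4) = 5, π(ρ(2)) = π(2) = 7, π(ρ(3)) = π(3) = 6, π(ρ(4)) = π(7) = 1, π(ρ(5)) = π(5) = 2, π(ρ(6)) = π(1) = 3, π(ρ(7)) = π(6) = 4.
Hence π ∘ ρ = [5 7 6 1 2 3 4].

5 7 6 1 2 3 4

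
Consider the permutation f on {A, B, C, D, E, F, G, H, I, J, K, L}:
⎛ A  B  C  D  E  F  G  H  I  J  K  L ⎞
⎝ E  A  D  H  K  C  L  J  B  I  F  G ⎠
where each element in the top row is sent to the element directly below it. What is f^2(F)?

D

Tracing F → C → … returns to F after 10 steps, so F lies in a 10-cycle (A E K F C D H J I B).
Stepping 2 places around the cycle: F → C → D.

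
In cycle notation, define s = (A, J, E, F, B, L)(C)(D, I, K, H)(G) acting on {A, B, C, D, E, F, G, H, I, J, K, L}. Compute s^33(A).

A lies in the 6-cycle (A, J, E, F, B, L).
Powers repeat with period 6 on this cycle, and 33 mod 6 = 3, so s^33(A) = s^3(A).
Stepping 3 places around the cycle: A → J → E → F.

F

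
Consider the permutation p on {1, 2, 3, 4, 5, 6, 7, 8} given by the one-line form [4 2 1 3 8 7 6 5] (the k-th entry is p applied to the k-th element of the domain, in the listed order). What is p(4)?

3

4 is element number 4 of the domain, and entry number 4 of the one-line form is 3, so p(4) = 3.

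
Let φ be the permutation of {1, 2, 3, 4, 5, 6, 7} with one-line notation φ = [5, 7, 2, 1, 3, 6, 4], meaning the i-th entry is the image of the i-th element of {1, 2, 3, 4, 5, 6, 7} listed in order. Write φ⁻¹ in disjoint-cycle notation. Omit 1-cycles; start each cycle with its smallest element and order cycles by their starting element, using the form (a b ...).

First write φ in disjoint cycles: (1 5 3 2 7 4).
The inverse reverses every cycle; in canonical form, φ⁻¹ = (1 4 7 2 3 5).

(1 4 7 2 3 5)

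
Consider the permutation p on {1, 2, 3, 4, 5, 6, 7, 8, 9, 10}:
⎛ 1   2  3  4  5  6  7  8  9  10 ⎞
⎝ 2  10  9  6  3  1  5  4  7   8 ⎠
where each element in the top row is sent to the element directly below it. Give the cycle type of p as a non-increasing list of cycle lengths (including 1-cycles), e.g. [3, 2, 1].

[6, 4]

The disjoint cycles are (1, 2, 10, 8, 4, 6)(3, 9, 7, 5), with lengths 6, 4 in non-increasing order.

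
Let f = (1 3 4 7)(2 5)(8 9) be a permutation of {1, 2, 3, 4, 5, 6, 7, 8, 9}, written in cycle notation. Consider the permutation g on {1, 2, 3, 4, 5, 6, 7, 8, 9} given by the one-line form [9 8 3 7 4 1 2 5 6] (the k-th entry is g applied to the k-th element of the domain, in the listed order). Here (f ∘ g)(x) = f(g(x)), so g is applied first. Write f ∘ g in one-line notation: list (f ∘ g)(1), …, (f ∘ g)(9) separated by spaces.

8 9 4 1 7 3 5 2 6

(f ∘ g)(x) = f(g(x)). Computing each image: f(g(1)) = f(9) = 8, f(g(2)) = f(8) = 9, f(g(3)) = f(3) = 4, f(g(4)) = f(7) = 1, f(g(5)) = f(4) = 7, f(g(6)) = f(1) = 3, f(g(7)) = f(2) = 5, f(g(8)) = f(5) = 2, f(g(9)) = f(6) = 6.
Hence f ∘ g = [8 9 4 1 7 3 5 2 6].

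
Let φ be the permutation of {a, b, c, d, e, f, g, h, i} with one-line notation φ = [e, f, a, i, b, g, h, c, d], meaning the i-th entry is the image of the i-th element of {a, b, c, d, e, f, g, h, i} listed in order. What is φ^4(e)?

h

Tracing e → b → … returns to e after 7 steps, so e lies in a 7-cycle (a, e, b, f, g, h, c).
Stepping 4 places around the cycle: e → b → f → g → h.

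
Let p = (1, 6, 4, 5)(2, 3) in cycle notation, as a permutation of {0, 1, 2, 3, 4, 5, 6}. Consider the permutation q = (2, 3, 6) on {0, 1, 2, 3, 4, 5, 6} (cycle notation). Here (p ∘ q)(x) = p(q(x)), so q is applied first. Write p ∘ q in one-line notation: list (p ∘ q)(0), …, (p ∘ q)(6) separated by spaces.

Chase each element through q then p: 0 → 0 → 0; 1 → 1 → 6; 2 → 3 → 2; 3 → 6 → 4; 4 → 4 → 5; 5 → 5 → 1; 6 → 2 → 3.
Collecting the images, p ∘ q = [0 6 2 4 5 1 3].

0 6 2 4 5 1 3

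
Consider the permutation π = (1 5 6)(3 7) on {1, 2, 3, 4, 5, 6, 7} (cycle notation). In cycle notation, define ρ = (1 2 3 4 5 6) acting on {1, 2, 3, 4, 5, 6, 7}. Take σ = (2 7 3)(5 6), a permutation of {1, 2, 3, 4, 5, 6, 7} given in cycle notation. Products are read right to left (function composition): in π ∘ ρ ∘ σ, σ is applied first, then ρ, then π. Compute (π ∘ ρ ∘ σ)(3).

(π ∘ ρ ∘ σ)(3) = π(ρ(σ(3))). σ(3) = 2, then ρ(2) = 3, then π(3) = 7, so the result is 7.

7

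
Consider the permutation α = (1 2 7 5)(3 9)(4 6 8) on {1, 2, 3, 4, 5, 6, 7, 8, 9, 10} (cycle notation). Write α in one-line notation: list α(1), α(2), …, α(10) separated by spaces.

Image by image: 1→2, 2→7, 3→9, 4→6, 5→1, 6→8, 7→5, 8→4, 9→3, 10→10.
Listing these in domain order gives 2 7 9 6 1 8 5 4 3 10.

2 7 9 6 1 8 5 4 3 10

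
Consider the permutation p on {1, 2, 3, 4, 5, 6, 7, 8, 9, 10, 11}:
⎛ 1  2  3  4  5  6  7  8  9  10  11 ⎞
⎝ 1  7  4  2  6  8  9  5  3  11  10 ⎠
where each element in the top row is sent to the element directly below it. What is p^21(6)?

Tracing 6 → 8 → … returns to 6 after 3 steps, so 6 lies in a 3-cycle (5 6 8).
Powers repeat with period 3 on this cycle, and 21 mod 3 = 0, so p^21(6) = p^0(6).
So p^21(6) = 6.

6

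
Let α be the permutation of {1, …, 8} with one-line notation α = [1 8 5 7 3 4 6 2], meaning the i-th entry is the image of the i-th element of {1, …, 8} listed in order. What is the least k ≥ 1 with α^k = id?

6

The disjoint-cycle form of α has cycle lengths 3, 2, 2, 1.
The order of α is the least common multiple of its cycle lengths: lcm(3, 2, 2) = 6.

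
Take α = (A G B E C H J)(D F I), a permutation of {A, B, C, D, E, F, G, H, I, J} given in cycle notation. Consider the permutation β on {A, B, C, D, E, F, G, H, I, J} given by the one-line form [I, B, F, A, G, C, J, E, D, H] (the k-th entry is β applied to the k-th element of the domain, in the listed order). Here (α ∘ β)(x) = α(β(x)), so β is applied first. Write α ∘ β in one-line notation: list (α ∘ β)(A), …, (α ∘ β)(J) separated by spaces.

(α ∘ β)(x) = α(β(x)). Computing each image: α(β(A)) = α(I) = D, α(β(B)) = α(B) = E, α(β(C)) = α(F) = I, α(β(D)) = α(A) = G, α(β(E)) = α(G) = B, α(β(F)) = α(C) = H, α(β(G)) = α(J) = A, α(β(H)) = α(E) = C, α(β(I)) = α(D) = F, α(β(J)) = α(H) = J.
Hence α ∘ β = [D E I G B H A C F J].

D E I G B H A C F J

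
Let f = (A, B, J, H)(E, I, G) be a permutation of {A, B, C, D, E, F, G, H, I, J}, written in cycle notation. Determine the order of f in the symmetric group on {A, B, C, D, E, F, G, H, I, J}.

12

The disjoint cycles have lengths 4, 3, 1, 1, 1.
The order of f is the least common multiple of its cycle lengths: lcm(4, 3) = 12.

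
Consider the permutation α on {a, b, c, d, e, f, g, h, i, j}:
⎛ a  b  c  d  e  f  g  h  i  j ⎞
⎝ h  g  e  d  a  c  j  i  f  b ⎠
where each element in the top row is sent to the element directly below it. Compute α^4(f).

h

Tracing f → c → … returns to f after 6 steps, so f lies in a 6-cycle (a h i f c e).
Advancing 4 steps from f: f → c → e → a → h.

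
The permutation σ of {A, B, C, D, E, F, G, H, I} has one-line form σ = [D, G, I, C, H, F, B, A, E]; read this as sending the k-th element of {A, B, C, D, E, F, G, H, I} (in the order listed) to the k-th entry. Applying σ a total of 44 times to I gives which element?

H

Tracing I → E → … returns to I after 6 steps, so I lies in a 6-cycle (A, D, C, I, E, H).
On a 6-cycle, σ^6 is the identity, so σ^44 = σ^2 there (44 ≡ 2 mod 6).
Stepping 2 places around the cycle: I → E → H.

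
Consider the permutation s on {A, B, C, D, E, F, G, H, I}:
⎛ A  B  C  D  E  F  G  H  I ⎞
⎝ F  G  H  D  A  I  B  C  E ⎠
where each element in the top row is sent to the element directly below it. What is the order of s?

4

The disjoint-cycle form of s has cycle lengths 4, 2, 2, 1.
The order of s is the least common multiple of its cycle lengths: lcm(4, 2, 2) = 4.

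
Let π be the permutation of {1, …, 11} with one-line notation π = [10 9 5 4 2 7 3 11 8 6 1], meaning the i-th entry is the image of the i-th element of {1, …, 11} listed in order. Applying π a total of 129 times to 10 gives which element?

Tracing 10 → 6 → … returns to 10 after 10 steps, so 10 lies in a 10-cycle (1, 10, 6, 7, 3, 5, 2, 9, 8, 11).
Powers repeat with period 10 on this cycle, and 129 mod 10 = 9, so π^129(10) = π^9(10).
Advancing 9 steps from 10: 10 → 6 → 7 → 3 → 5 → 2 → 9 → 8 → 11 → 1.

1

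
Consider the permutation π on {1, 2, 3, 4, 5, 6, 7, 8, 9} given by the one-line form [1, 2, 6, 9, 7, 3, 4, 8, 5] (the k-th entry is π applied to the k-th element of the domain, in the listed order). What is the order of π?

Writing π as disjoint cycles, the cycle lengths are 4, 2, 1, 1, 1.
The order of π is the least common multiple of its cycle lengths: lcm(4, 2) = 4.

4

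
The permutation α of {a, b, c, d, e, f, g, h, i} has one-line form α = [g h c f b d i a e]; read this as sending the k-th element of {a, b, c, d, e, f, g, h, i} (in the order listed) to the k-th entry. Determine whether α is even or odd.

even

In disjoint-cycle form the cycle lengths are 6, 2, 1.
A cycle is odd iff its length is even; α has 2 even-length cycles, so sgn(α) = (−1)^2 and α is even.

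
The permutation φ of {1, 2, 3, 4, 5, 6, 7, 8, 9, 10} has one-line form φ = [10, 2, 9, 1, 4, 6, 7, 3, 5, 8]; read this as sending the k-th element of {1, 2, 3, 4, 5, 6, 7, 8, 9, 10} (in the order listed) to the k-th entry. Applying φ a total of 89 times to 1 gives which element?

5

Tracing 1 → 10 → … returns to 1 after 7 steps, so 1 lies in a 7-cycle (1 10 8 3 9 5 4).
Since the cycle has length 7, φ^89 acts on it the same as φ^5 (89 mod 7 = 5).
Stepping 5 places around the cycle: 1 → 10 → 8 → 3 → 9 → 5.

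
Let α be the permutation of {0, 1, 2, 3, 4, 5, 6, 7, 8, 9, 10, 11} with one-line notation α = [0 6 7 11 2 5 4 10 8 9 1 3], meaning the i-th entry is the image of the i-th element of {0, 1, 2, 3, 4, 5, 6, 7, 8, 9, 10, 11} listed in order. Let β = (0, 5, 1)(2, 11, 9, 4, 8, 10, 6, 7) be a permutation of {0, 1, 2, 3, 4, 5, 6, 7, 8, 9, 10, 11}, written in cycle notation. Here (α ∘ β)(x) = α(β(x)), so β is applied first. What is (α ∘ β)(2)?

First apply β: β(2) = 11, then α(11) = 3. Thus (α ∘ β)(2) = 3.

3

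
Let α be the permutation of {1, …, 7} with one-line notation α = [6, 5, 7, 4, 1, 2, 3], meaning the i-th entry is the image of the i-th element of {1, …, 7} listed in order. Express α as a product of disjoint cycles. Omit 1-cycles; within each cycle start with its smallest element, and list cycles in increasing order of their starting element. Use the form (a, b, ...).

(1, 6, 2, 5)(3, 7)

Iterating α from 1 gives 1 → 6 → 2 → 5 → 1; that is the 4-cycle (1, 6, 2, 5).
Continuing from each remaining unvisited element yields (1, 6, 2, 5)(3, 7).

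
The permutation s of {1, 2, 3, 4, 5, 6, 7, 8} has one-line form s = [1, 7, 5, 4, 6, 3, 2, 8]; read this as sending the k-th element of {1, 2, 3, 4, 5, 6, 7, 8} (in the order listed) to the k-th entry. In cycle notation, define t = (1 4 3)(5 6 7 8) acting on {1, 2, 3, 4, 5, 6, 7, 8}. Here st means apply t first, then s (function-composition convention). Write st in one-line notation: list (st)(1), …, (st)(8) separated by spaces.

(st)(x) = s(t(x)). Computing each image: s(t(1)) = s(4) = 4, s(t(2)) = s(2) = 7, s(t(3)) = s(1) = 1, s(t(4)) = s(3) = 5, s(t(5)) = s(6) = 3, s(t(6)) = s(7) = 2, s(t(7)) = s(8) = 8, s(t(8)) = s(5) = 6.
Hence st = [4 7 1 5 3 2 8 6].

4 7 1 5 3 2 8 6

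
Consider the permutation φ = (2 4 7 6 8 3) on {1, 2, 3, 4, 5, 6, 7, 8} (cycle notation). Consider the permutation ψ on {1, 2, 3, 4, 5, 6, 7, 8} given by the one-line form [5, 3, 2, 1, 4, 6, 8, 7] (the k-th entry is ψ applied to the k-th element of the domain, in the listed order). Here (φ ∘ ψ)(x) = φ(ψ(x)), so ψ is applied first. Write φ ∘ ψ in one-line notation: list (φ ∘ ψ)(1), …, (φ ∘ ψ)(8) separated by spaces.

5 2 4 1 7 8 3 6

Chase each element through ψ then φ: 1 → 5 → 5; 2 → 3 → 2; 3 → 2 → 4; 4 → 1 → 1; 5 → 4 → 7; 6 → 6 → 8; 7 → 8 → 3; 8 → 7 → 6.
Collecting the images, φ ∘ ψ = [5 2 4 1 7 8 3 6].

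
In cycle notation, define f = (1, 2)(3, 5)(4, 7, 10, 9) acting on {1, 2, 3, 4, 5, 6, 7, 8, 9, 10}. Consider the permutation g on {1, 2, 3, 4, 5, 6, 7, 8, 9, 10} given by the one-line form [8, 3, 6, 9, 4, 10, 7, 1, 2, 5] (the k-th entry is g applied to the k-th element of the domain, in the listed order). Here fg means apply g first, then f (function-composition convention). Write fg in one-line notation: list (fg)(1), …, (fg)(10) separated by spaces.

Chase each element through g then f: 1 → 8 → 8; 2 → 3 → 5; 3 → 6 → 6; 4 → 9 → 4; 5 → 4 → 7; 6 → 10 → 9; 7 → 7 → 10; 8 → 1 → 2; 9 → 2 → 1; 10 → 5 → 3.
So fg in one-line form is 8 5 6 4 7 9 10 2 1 3.

8 5 6 4 7 9 10 2 1 3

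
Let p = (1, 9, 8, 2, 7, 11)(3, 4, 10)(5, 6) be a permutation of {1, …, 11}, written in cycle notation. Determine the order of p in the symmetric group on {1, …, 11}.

The disjoint cycles have lengths 6, 3, 2.
The order is lcm(6, 3, 2) = 6.

6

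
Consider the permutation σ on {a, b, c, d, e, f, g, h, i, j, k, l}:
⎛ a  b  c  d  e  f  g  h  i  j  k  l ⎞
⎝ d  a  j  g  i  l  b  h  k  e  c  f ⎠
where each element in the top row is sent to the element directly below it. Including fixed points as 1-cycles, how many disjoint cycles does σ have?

4

The cycle decomposition is (a d g b)(c j e i k)(f l)(h), which has 4 cycles (counting 1-cycles).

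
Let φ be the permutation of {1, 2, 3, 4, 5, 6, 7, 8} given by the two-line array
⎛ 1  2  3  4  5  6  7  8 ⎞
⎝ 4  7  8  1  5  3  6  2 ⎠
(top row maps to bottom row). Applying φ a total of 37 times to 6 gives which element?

Tracing 6 → 3 → … returns to 6 after 5 steps, so 6 lies in a 5-cycle (2 7 6 3 8).
Powers repeat with period 5 on this cycle, and 37 mod 5 = 2, so φ^37(6) = φ^2(6).
Advancing 2 steps from 6: 6 → 3 → 8.

8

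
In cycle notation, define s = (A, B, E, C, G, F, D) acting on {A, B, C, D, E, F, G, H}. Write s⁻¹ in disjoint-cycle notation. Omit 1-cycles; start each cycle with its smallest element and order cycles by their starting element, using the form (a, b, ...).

If s sends a → b within a cycle, s⁻¹ sends b → a; equivalently, reverse each cycle.
After reversing and putting each cycle's least element first, s⁻¹ = (A, D, F, G, C, E, B).

(A, D, F, G, C, E, B)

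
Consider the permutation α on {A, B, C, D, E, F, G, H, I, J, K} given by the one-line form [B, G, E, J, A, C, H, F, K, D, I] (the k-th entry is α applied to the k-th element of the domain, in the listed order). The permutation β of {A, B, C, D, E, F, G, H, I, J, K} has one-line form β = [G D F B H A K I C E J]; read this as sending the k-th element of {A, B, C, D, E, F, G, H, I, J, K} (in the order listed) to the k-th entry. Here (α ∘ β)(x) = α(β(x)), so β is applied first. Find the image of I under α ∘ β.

E

(α ∘ β)(I) = α(β(I)). β(I) = C, then α(C) = E. So (α ∘ β)(I) = E.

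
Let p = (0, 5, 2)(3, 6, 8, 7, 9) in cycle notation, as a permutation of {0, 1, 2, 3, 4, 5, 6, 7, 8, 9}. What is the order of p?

The disjoint cycles have lengths 5, 3, 1, 1.
The order of p is the least common multiple of its cycle lengths: lcm(5, 3) = 15.

15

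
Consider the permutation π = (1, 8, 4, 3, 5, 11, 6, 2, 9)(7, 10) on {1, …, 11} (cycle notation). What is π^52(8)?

8 lies in the 9-cycle (1, 8, 4, 3, 5, 11, 6, 2, 9).
Powers repeat with period 9 on this cycle, and 52 mod 9 = 7, so π^52(8) = π^7(8).
Advancing 7 steps from 8: 8 → 4 → 3 → 5 → 11 → 6 → 2 → 9.

9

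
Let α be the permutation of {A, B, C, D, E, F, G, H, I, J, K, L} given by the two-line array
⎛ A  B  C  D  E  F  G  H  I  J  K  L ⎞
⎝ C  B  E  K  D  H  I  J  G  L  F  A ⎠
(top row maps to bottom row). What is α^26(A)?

L

Tracing A → C → … returns to A after 9 steps, so A lies in a 9-cycle (A, C, E, D, K, F, H, J, L).
Since the cycle has length 9, α^26 acts on it the same as α^8 (26 mod 9 = 8).
Advancing 8 steps from A: A → C → E → D → K → F → H → J → L.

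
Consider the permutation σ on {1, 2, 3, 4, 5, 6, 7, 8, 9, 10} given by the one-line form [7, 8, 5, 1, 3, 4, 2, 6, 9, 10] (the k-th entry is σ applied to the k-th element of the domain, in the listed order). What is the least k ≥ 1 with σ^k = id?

The disjoint-cycle form of σ has cycle lengths 6, 2, 1, 1.
Since disjoint cycles commute, ord(σ) = lcm(6, 2) = 6.

6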